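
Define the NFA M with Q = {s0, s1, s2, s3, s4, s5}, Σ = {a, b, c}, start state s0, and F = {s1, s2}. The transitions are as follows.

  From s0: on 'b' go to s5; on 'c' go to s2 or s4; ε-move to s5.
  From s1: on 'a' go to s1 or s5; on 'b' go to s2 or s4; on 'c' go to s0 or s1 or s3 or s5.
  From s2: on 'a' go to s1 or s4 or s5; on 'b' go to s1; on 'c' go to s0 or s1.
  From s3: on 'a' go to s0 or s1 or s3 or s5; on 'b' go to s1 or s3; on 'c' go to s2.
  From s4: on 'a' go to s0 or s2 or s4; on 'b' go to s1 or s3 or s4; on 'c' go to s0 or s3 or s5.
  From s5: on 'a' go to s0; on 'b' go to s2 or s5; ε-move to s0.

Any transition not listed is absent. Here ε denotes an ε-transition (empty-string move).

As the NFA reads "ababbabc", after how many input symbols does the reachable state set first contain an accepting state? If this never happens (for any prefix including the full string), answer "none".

Start: ε-closure({s0}) = {s0, s5}.
Read 'a': s0→∅, s5→{s0}; union {s0}; ε-closure = {s0, s5}.
Read 'b': s0→{s5}, s5→{s2, s5}; union {s2, s5}; ε-closure = {s0, s2, s5}.
None of the earlier sets intersect F, but {s0, s2, s5} does.

2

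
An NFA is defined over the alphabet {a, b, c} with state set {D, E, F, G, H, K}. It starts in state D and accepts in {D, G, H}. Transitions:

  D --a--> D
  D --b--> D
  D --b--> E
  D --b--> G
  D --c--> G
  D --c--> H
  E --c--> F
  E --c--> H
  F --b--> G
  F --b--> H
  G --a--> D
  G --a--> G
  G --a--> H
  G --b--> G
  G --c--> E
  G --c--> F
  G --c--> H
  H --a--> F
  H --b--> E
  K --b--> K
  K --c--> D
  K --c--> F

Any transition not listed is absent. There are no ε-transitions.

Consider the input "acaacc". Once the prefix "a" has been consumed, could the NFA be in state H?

Start in {D}.
Read 'a': {D} → {D}.
State H is not in {D}.

No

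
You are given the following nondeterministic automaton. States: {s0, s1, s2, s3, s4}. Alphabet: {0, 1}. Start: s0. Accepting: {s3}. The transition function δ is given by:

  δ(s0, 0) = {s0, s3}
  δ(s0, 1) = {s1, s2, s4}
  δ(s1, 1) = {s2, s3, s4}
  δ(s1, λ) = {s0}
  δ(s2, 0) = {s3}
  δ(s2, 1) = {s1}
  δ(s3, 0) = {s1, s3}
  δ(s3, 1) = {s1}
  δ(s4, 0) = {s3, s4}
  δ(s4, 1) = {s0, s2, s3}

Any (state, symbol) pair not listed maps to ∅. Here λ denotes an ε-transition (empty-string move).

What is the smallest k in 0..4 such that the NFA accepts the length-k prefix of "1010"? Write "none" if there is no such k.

2

Start in {s0}.
Read '1': s0→{s1, s2, s4}; union {s1, s2, s4}; ε-closure = {s0, s1, s2, s4}.
Read '0': s0→{s0, s3}, s1→∅, s2→{s3}, s4→{s3, s4}; now {s0, s3, s4}.
None of the earlier sets intersect F, but {s0, s3, s4} does.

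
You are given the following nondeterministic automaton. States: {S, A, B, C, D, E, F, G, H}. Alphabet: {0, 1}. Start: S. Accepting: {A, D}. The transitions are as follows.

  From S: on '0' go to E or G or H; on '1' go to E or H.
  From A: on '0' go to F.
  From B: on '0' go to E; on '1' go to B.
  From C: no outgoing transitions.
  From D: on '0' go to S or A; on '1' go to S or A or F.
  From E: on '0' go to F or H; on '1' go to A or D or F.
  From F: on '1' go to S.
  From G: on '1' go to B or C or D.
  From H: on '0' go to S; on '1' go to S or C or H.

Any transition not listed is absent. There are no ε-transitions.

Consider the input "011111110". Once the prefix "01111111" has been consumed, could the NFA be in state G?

No

Start in {S}.
Read '0': {S} → {E, G, H}.
Read '1': {E, G, H} → {S, A, B, C, D, F, H}.
Read '1': {S, A, B, C, D, F, H} → {S, A, B, C, E, F, H}.
Read '1': {S, A, B, C, E, F, H} → {S, A, B, C, D, E, F, H}.
Read '1': {S, A, B, C, D, E, F, H} → {S, A, B, C, D, E, F, H}.
Read '1': {S, A, B, C, D, E, F, H} → {S, A, B, C, D, E, F, H}.
Read '1': {S, A, B, C, D, E, F, H} → {S, A, B, C, D, E, F, H}.
Read '1': {S, A, B, C, D, E, F, H} → {S, A, B, C, D, E, F, H}.
State G is not in {S, A, B, C, D, E, F, H}.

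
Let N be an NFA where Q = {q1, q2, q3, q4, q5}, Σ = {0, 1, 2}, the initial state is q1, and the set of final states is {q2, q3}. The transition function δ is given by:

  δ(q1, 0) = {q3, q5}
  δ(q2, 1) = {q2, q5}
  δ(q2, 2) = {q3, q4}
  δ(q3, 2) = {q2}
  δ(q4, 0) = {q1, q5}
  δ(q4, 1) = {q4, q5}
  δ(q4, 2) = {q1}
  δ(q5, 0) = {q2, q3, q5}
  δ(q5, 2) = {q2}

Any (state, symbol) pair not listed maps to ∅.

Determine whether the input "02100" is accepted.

Start in {q1}.
Read '0': q1→{q3, q5}; now {q3, q5}.
Read '2': q3→{q2}, q5→{q2}; now {q2}.
Read '1': q2→{q2, q5}; now {q2, q5}.
Read '0': q2→∅, q5→{q2, q3, q5}; now {q2, q3, q5}.
Read '0': q2→∅, q3→∅, q5→{q2, q3, q5}; now {q2, q3, q5}.
The final set {q2, q3, q5} contains the accepting states q2, q3.

Yes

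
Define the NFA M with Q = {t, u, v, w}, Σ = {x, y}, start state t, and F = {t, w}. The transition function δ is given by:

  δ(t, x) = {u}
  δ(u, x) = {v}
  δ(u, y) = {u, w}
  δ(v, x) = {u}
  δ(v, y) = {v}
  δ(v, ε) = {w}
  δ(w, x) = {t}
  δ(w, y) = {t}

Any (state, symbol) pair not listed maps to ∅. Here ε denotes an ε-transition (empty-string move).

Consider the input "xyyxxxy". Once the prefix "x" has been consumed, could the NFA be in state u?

Start in {t}.
Read 'x': t→{u}; now {u}.
State u is in {u}.

Yes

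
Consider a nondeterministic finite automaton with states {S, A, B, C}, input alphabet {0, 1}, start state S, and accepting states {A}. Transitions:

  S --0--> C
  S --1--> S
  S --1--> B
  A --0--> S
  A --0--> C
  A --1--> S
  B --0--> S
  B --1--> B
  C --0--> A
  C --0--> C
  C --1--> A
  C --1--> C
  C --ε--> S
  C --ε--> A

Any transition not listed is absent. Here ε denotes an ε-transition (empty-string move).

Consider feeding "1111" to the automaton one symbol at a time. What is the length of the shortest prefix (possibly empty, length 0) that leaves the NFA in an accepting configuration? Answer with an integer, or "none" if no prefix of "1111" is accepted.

none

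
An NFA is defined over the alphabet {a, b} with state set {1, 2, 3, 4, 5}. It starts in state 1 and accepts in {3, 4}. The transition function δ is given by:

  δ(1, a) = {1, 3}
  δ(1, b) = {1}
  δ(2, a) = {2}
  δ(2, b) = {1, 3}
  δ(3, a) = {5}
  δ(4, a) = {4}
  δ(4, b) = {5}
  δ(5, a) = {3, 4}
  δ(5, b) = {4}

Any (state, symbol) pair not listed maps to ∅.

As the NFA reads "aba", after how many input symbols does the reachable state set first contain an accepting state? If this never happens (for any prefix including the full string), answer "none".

1

Start in {1}.
Read 'a': 1→{1, 3}; now {1, 3}.
None of the earlier sets intersect F, but {1, 3} does.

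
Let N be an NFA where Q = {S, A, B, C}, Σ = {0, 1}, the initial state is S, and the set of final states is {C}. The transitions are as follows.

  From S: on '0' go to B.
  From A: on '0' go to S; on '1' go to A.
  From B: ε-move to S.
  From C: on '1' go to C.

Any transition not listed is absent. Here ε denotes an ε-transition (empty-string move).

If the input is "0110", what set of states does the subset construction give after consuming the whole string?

Start in {S}.
Read '0': S→{B}; union {B}; ε-closure = {S, B}.
Read '1': S→∅, B→∅; now ∅.
The set is empty and remains empty for the remaining 2 symbols.

∅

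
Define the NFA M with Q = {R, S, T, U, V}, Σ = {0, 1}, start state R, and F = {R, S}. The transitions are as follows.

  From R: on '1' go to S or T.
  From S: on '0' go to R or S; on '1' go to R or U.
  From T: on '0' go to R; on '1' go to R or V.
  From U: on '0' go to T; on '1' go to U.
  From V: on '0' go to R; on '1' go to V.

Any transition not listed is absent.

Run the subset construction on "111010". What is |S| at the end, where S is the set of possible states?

3

Start in {R}.
Read '1': {R} → {S, T}.
Read '1': {S, T} → {R, U, V}.
Read '1': {R, U, V} → {S, T, U, V}.
Read '0': {S, T, U, V} → {R, S, T}.
Read '1': {R, S, T} → {R, S, T, U, V}.
Read '0': {R, S, T, U, V} → {R, S, T}.
That set has 3 states.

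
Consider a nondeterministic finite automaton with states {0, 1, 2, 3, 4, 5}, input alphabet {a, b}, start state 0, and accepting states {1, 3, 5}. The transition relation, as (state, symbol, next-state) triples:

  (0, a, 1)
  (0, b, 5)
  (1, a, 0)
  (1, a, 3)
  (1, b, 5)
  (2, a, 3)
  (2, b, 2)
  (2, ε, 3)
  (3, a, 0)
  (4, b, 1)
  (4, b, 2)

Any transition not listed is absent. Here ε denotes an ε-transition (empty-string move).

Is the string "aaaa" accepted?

Start in {0}.
Read 'a': 0→{1}; now {1}.
Read 'a': 1→{0, 3}; now {0, 3}.
Read 'a': 0→{1}, 3→{0}; now {0, 1}.
Read 'a': 0→{1}, 1→{0, 3}; now {0, 1, 3}.
The final set {0, 1, 3} contains the accepting states 1, 3.

Yes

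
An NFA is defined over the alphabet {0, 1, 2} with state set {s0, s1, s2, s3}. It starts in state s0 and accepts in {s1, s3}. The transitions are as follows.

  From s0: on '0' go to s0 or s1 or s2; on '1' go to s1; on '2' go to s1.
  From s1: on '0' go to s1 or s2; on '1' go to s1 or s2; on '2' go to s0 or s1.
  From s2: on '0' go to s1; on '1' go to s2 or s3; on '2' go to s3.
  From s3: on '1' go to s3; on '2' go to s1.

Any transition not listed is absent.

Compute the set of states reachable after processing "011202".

{s0, s1, s3}

Start in {s0}.
Read '0': {s0} → {s0, s1, s2}.
Read '1': {s0, s1, s2} → {s1, s2, s3}.
Read '1': {s1, s2, s3} → {s1, s2, s3}.
Read '2': {s1, s2, s3} → {s0, s1, s3}.
Read '0': {s0, s1, s3} → {s0, s1, s2}.
Read '2': {s0, s1, s2} → {s0, s1, s3}.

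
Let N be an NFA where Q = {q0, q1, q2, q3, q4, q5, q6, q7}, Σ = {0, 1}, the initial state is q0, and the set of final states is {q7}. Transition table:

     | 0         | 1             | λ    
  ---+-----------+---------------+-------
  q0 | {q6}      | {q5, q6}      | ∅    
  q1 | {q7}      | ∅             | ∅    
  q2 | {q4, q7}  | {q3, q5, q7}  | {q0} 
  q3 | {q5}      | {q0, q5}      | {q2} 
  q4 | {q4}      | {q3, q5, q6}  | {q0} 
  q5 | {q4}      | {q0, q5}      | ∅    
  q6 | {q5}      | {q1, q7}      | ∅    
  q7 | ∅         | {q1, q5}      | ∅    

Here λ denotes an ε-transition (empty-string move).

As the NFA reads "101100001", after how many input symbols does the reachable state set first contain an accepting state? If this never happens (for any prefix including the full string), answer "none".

4

Start in {q0}.
Read '1': q0→{q5, q6}; now {q5, q6}.
Read '0': q5→{q4}, q6→{q5}; union {q4, q5}; ε-closure = {q0, q4, q5}.
Read '1': q0→{q5, q6}, q4→{q3, q5, q6}, q5→{q0, q5}; union {q0, q3, q5, q6}; ε-closure = {q0, q2, q3, q5, q6}.
Read '1': q0→{q5, q6}, q2→{q3, q5, q7}, q3→{q0, q5}, q5→{q0, q5}, q6→{q1, q7}; union {q0, q1, q3, q5, q6, q7}; ε-closure = {q0, q1, q2, q3, q5, q6, q7}.
None of the earlier sets intersect F, but {q0, q1, q2, q3, q5, q6, q7} does.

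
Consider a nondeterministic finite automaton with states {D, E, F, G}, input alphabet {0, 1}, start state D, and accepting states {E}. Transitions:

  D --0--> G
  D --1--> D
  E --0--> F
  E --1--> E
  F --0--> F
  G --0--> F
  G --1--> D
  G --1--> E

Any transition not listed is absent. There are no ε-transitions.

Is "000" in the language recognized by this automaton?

No

Start in {D}.
Read '0': {D} → {G}.
Read '0': {G} → {F}.
Read '0': {F} → {F}.
The final set {F} contains no accepting state.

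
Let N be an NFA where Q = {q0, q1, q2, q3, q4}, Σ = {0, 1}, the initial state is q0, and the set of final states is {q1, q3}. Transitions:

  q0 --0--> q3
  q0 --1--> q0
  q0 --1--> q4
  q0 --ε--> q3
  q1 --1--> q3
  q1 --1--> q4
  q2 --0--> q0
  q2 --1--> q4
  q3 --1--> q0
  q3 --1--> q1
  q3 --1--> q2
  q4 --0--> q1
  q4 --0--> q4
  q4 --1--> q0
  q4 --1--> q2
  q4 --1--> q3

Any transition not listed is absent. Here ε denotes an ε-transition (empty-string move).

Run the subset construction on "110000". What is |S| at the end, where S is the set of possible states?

2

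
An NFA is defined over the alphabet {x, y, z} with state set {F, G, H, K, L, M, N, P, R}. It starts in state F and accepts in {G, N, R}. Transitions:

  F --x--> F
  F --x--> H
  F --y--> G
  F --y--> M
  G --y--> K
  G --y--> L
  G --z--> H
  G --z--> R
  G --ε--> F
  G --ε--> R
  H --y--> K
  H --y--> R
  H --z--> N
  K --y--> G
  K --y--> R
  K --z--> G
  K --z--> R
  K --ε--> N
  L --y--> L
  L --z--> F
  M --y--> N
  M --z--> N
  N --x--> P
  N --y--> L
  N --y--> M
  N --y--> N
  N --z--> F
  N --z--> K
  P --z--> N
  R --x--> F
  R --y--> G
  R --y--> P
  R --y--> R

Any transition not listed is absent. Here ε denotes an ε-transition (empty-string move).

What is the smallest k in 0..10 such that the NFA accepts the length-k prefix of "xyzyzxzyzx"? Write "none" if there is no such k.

2

Start in {F}.
Read 'x': F→{F, H}; now {F, H}.
Read 'y': F→{G, M}, H→{K, R}; union {G, K, M, R}; ε-closure = {F, G, K, M, N, R}.
None of the earlier sets intersect F, but {F, G, K, M, N, R} does.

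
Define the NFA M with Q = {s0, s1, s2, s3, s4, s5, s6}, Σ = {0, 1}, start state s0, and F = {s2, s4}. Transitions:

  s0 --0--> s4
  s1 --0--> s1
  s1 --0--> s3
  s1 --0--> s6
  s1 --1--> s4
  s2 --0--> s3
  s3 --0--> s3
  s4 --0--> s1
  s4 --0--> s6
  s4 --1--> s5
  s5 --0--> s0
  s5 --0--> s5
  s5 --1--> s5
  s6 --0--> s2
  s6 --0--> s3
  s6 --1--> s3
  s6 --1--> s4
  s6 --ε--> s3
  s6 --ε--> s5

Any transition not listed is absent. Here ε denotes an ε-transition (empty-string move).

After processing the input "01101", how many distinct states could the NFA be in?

Start in {s0}.
Read '0': s0→{s4}; now {s4}.
Read '1': s4→{s5}; now {s5}.
Read '1': s5→{s5}; now {s5}.
Read '0': s5→{s0, s5}; now {s0, s5}.
Read '1': s0→∅, s5→{s5}; now {s5}.
That set has 1 state.

1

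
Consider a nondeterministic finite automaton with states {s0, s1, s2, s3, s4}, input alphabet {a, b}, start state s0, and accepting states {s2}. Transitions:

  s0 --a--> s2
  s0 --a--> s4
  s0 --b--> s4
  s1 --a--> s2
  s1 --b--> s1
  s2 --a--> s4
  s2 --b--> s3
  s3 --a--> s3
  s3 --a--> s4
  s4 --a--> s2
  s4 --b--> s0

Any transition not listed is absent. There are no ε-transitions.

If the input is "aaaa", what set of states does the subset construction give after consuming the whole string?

Start in {s0}.
Read 'a': s0→{s2, s4}; now {s2, s4}.
Read 'a': s2→{s4}, s4→{s2}; now {s2, s4}.
Read 'a': s2→{s4}, s4→{s2}; now {s2, s4}.
Read 'a': s2→{s4}, s4→{s2}; now {s2, s4}.

{s2, s4}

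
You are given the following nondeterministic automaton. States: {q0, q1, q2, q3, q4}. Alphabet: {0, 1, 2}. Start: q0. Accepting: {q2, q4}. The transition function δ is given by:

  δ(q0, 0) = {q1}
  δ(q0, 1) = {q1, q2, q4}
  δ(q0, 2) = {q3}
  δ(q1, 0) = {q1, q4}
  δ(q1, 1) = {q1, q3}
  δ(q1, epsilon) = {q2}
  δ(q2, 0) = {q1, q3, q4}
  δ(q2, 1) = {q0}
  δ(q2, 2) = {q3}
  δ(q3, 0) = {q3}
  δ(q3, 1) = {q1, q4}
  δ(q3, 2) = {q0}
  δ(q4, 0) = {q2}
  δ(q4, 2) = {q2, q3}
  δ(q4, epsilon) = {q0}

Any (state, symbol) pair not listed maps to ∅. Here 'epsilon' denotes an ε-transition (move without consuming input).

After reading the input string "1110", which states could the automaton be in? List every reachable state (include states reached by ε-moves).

{q0, q1, q2, q3, q4}

Start in {q0}.
Read '1': q0→{q1, q2, q4}; union {q1, q2, q4}; ε-closure = {q0, q1, q2, q4}.
Read '1': q0→{q1, q2, q4}, q1→{q1, q3}, q2→{q0}, q4→∅; now {q0, q1, q2, q3, q4}.
Read '1': q0→{q1, q2, q4}, q1→{q1, q3}, q2→{q0}, q3→{q1, q4}, q4→∅; now {q0, q1, q2, q3, q4}.
Read '0': q0→{q1}, q1→{q1, q4}, q2→{q1, q3, q4}, q3→{q3}, q4→{q2}; union {q1, q2, q3, q4}; ε-closure = {q0, q1, q2, q3, q4}.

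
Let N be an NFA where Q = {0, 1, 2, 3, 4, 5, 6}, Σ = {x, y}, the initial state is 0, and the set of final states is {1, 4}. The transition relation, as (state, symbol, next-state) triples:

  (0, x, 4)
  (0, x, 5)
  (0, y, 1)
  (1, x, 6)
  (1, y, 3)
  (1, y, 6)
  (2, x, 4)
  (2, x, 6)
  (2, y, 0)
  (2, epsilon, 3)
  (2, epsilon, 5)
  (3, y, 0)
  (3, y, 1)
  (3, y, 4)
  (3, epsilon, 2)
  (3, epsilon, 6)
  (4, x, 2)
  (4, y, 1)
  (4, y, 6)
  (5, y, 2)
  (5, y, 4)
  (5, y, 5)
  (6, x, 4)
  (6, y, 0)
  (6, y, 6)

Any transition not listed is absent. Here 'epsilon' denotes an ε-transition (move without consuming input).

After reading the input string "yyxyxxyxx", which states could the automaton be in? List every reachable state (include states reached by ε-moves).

{2, 3, 4, 5, 6}

Start in {0}.
Read 'y': 0→{1}; now {1}.
Read 'y': 1→{3, 6}; union {3, 6}; ε-closure = {2, 3, 5, 6}.
Read 'x': 2→{4, 6}, 3→∅, 5→∅, 6→{4}; now {4, 6}.
Read 'y': 4→{1, 6}, 6→{0, 6}; now {0, 1, 6}.
Read 'x': 0→{4, 5}, 1→{6}, 6→{4}; now {4, 5, 6}.
Read 'x': 4→{2}, 5→∅, 6→{4}; union {2, 4}; ε-closure = {2, 3, 4, 5, 6}.
Read 'y': 2→{0}, 3→{0, 1, 4}, 4→{1, 6}, 5→{2, 4, 5}, 6→{0, 6}; union {0, 1, 2, 4, 5, 6}; ε-closure = {0, 1, 2, 3, 4, 5, 6}.
Read 'x': 0→{4, 5}, 1→{6}, 2→{4, 6}, 3→∅, 4→{2}, 5→∅, 6→{4}; union {2, 4, 5, 6}; ε-closure = {2, 3, 4, 5, 6}.
Read 'x': 2→{4, 6}, 3→∅, 4→{2}, 5→∅, 6→{4}; union {2, 4, 6}; ε-closure = {2, 3, 4, 5, 6}.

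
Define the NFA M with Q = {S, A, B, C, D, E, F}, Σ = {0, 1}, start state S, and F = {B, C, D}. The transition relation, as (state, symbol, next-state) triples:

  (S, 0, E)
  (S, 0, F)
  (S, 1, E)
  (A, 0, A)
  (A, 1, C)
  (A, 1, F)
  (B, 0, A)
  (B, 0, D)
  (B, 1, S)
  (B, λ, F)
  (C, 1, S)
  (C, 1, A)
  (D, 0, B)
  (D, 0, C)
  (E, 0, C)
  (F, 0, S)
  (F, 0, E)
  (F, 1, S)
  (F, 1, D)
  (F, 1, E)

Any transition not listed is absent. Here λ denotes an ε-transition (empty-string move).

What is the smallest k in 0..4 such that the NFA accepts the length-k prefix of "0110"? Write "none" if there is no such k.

2

Start in {S}.
Read '0': S→{E, F}; now {E, F}.
Read '1': E→∅, F→{S, D, E}; now {S, D, E}.
None of the earlier sets intersect F, but {S, D, E} does.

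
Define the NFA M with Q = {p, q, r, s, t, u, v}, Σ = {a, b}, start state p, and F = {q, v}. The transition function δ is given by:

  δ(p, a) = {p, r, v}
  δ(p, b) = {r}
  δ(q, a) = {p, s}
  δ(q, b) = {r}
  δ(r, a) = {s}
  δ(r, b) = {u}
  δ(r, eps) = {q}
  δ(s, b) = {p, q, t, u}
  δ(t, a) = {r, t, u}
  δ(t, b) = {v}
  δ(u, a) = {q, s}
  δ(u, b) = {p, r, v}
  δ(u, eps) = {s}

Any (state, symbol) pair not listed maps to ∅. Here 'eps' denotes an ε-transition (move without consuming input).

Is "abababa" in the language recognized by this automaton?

Yes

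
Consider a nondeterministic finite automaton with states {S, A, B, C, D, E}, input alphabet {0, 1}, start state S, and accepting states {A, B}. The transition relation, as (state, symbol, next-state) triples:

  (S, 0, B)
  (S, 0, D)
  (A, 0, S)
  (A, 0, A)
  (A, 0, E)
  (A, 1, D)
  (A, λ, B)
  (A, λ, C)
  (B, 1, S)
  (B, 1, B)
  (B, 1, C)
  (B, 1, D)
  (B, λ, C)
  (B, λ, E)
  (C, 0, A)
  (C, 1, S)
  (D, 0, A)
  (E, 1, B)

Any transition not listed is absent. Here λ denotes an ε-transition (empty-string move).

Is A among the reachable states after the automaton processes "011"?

Start in {S}.
Read '0': {S} → {B, C, D, E}.
Read '1': {B, C, D, E} → {S, B, C, D, E}.
Read '1': {S, B, C, D, E} → {S, B, C, D, E}.
State A is not in {S, B, C, D, E}.

No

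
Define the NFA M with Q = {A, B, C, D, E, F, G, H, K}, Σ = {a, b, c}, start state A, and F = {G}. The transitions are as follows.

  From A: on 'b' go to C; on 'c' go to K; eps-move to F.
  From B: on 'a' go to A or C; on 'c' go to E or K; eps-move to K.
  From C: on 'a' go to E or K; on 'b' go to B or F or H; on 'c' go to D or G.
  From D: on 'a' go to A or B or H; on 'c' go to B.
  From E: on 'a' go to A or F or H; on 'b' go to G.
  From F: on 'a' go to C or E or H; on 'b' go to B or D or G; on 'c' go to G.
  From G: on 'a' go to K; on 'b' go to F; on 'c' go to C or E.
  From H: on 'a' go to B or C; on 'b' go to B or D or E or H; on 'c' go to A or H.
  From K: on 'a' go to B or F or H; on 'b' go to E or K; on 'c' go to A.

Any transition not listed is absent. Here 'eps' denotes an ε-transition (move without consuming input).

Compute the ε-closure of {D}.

Begin with {D}.
No ε-moves leave this set, so the closure equals the set itself.

{D}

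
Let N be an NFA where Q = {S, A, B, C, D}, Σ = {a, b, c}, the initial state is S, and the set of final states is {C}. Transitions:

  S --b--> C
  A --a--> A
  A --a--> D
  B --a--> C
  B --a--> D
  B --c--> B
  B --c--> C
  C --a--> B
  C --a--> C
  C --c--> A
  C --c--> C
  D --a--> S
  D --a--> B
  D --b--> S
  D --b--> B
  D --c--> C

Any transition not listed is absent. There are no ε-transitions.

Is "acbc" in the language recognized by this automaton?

No

Start in {S}.
Read 'a': {S} → ∅.
The set is empty and remains empty for the remaining 3 symbols.
The final set ∅ contains no accepting state.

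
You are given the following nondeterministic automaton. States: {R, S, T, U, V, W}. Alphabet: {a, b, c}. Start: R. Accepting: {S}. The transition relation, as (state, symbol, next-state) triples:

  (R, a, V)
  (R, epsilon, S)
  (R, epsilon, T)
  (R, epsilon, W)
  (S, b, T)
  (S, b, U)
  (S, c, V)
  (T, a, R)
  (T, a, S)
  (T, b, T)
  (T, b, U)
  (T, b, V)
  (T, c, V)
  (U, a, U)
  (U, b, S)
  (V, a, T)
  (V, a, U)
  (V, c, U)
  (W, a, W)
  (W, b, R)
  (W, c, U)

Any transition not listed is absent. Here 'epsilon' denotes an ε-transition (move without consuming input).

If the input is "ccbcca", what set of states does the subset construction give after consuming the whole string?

Start: ε-closure({R}) = {R, S, T, W}.
Read 'c': R→∅, S→{V}, T→{V}, W→{U}; now {U, V}.
Read 'c': U→∅, V→{U}; now {U}.
Read 'b': U→{S}; now {S}.
Read 'c': S→{V}; now {V}.
Read 'c': V→{U}; now {U}.
Read 'a': U→{U}; now {U}.

{U}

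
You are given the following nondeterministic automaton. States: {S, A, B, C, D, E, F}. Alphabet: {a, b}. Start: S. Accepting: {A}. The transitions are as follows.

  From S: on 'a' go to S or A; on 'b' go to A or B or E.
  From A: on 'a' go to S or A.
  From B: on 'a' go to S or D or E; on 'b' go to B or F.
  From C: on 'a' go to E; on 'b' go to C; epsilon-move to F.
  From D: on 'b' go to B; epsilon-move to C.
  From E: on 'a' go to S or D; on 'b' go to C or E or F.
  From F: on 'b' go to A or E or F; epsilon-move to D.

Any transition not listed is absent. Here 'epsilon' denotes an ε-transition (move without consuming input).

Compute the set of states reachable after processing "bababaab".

{A, B, C, D, E, F}

Start in {S}.
Read 'b': S→{A, B, E}; now {A, B, E}.
Read 'a': A→{S, A}, B→{S, D, E}, E→{S, D}; union {S, A, D, E}; ε-closure = {S, A, C, D, E, F}.
Read 'b': S→{A, B, E}, A→∅, C→{C}, D→{B}, E→{C, E, F}, F→{A, E, F}; union {A, B, C, E, F}; ε-closure = {A, B, C, D, E, F}.
Read 'a': A→{S, A}, B→{S, D, E}, C→{E}, D→∅, E→{S, D}, F→∅; union {S, A, D, E}; ε-closure = {S, A, C, D, E, F}.
Read 'b': S→{A, B, E}, A→∅, C→{C}, D→{B}, E→{C, E, F}, F→{A, E, F}; union {A, B, C, E, F}; ε-closure = {A, B, C, D, E, F}.
Read 'a': A→{S, A}, B→{S, D, E}, C→{E}, D→∅, E→{S, D}, F→∅; union {S, A, D, E}; ε-closure = {S, A, C, D, E, F}.
Read 'a': S→{S, A}, A→{S, A}, C→{E}, D→∅, E→{S, D}, F→∅; union {S, A, D, E}; ε-closure = {S, A, C, D, E, F}.
Read 'b': S→{A, B, E}, A→∅, C→{C}, D→{B}, E→{C, E, F}, F→{A, E, F}; union {A, B, C, E, F}; ε-closure = {A, B, C, D, E, F}.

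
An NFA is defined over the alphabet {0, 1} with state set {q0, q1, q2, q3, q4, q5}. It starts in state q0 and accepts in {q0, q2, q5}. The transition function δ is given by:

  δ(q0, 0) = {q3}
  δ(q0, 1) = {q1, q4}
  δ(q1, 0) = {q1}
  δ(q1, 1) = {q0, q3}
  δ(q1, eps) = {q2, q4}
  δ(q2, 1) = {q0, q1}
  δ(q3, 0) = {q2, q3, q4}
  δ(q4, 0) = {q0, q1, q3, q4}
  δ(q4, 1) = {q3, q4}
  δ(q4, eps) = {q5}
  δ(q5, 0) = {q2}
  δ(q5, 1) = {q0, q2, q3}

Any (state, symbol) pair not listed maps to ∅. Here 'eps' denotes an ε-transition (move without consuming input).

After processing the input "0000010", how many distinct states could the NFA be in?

Start in {q0}.
Read '0': {q0} → {q3}.
Read '0': {q3} → {q2, q3, q4, q5}.
Read '0': {q2, q3, q4, q5} → {q0, q1, q2, q3, q4, q5}.
Read '0': {q0, q1, q2, q3, q4, q5} → {q0, q1, q2, q3, q4, q5}.
Read '0': {q0, q1, q2, q3, q4, q5} → {q0, q1, q2, q3, q4, q5}.
Read '1': {q0, q1, q2, q3, q4, q5} → {q0, q1, q2, q3, q4, q5}.
Read '0': {q0, q1, q2, q3, q4, q5} → {q0, q1, q2, q3, q4, q5}.
That set has 6 states.

6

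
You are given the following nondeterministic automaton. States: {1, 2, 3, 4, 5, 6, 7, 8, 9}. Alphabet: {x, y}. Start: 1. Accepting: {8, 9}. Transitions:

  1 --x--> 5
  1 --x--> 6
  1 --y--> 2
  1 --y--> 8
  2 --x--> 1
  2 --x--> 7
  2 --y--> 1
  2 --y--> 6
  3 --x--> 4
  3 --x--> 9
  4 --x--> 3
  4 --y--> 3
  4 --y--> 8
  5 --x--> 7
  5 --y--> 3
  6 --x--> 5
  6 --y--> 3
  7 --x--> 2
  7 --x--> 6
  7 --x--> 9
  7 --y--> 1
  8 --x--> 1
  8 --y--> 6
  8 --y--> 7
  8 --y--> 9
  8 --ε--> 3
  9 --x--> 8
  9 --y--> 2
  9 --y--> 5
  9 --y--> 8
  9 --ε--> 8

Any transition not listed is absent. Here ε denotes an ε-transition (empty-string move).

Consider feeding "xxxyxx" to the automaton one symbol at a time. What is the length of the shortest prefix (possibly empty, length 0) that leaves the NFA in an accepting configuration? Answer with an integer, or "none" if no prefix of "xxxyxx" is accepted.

3

Start in {1}.
Read 'x': {1} → {5, 6}.
Read 'x': {5, 6} → {5, 7}.
Read 'x': {5, 7} → {2, 3, 6, 7, 8, 9}.
None of the earlier sets intersect F, but {2, 3, 6, 7, 8, 9} does.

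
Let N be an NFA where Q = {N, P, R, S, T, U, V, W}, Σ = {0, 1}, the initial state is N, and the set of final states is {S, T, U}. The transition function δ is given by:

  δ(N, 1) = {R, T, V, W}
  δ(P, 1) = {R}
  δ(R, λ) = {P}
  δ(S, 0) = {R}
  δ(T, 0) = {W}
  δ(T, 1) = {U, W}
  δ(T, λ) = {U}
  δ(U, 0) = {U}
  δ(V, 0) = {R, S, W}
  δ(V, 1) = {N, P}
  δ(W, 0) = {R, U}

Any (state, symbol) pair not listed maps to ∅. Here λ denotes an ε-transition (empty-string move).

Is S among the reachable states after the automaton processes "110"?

No

Start in {N}.
Read '1': {N} → {P, R, T, U, V, W}.
Read '1': {P, R, T, U, V, W} → {N, P, R, U, W}.
Read '0': {N, P, R, U, W} → {P, R, U}.
State S is not in {P, R, U}.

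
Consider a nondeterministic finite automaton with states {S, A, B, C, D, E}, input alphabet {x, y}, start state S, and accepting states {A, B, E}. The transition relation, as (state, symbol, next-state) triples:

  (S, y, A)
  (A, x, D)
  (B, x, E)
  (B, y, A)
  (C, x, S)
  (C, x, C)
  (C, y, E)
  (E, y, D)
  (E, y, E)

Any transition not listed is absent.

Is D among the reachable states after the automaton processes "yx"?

Start in {S}.
Read 'y': {S} → {A}.
Read 'x': {A} → {D}.
State D is in {D}.

Yes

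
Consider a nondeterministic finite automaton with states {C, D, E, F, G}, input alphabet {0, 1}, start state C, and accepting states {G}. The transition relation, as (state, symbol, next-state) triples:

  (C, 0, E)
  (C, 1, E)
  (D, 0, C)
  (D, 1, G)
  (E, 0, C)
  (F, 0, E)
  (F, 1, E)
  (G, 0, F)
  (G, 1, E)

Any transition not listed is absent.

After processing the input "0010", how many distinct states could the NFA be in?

Start in {C}.
Read '0': C→{E}; now {E}.
Read '0': E→{C}; now {C}.
Read '1': C→{E}; now {E}.
Read '0': E→{C}; now {C}.
That set has 1 state.

1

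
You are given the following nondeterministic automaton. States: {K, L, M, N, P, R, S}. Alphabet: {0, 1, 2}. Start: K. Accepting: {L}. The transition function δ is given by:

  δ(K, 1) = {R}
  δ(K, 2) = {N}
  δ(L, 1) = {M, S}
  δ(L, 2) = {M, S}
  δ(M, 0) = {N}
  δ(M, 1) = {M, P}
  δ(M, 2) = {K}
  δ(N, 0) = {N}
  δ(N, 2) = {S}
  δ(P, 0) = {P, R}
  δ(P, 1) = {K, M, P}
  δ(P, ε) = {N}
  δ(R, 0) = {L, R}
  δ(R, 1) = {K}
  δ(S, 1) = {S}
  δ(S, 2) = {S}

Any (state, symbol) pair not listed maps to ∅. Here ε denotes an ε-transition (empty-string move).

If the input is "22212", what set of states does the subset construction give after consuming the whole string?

{S}

Start in {K}.
Read '2': K→{N}; now {N}.
Read '2': N→{S}; now {S}.
Read '2': S→{S}; now {S}.
Read '1': S→{S}; now {S}.
Read '2': S→{S}; now {S}.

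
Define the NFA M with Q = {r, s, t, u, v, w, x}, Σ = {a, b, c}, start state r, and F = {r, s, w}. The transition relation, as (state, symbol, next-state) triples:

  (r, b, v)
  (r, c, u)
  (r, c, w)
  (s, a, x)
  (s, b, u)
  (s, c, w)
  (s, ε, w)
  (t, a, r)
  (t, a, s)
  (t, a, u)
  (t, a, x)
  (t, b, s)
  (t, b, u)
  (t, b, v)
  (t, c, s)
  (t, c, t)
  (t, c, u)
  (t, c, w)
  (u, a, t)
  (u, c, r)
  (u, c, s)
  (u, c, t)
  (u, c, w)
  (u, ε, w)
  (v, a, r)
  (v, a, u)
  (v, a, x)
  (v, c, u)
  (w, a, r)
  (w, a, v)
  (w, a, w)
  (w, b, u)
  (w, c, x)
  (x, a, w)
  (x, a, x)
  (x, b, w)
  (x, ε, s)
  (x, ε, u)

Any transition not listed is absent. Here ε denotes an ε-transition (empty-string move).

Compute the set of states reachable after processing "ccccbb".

Start in {r}.
Read 'c': {r} → {u, w}.
Read 'c': {u, w} → {r, s, t, u, w, x}.
Read 'c': {r, s, t, u, w, x} → {r, s, t, u, w, x}.
Read 'c': {r, s, t, u, w, x} → {r, s, t, u, w, x}.
Read 'b': {r, s, t, u, w, x} → {s, u, v, w}.
Read 'b': {s, u, v, w} → {u, w}.

{u, w}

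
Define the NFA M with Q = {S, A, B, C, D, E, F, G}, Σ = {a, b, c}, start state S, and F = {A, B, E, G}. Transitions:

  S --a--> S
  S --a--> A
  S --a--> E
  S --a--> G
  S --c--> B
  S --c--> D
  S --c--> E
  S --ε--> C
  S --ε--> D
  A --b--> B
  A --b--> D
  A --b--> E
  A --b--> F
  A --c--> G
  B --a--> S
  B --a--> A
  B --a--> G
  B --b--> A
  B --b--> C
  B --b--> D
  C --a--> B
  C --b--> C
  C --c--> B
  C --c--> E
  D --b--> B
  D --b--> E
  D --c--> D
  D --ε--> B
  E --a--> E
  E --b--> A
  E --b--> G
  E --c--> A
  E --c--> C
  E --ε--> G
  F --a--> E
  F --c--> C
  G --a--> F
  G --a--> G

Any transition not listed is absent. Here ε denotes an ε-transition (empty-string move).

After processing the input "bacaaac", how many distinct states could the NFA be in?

6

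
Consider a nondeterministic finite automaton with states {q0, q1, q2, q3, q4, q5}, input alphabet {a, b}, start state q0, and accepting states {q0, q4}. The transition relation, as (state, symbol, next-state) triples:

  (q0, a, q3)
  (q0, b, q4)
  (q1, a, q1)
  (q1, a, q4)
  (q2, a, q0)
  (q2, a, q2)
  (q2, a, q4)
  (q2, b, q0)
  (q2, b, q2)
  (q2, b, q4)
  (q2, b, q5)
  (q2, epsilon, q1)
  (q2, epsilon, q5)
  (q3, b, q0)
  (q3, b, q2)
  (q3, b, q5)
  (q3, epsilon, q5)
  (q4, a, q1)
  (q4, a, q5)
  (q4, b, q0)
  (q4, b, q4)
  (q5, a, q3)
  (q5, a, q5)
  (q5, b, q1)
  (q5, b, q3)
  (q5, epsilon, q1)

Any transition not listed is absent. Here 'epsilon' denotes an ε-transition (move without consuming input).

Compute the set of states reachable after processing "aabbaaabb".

Start in {q0}.
Read 'a': q0→{q3}; union {q3}; ε-closure = {q1, q3, q5}.
Read 'a': q1→{q1, q4}, q3→∅, q5→{q3, q5}; now {q1, q3, q4, q5}.
Read 'b': q1→∅, q3→{q0, q2, q5}, q4→{q0, q4}, q5→{q1, q3}; now {q0, q1, q2, q3, q4, q5}.
Read 'b': q0→{q4}, q1→∅, q2→{q0, q2, q4, q5}, q3→{q0, q2, q5}, q4→{q0, q4}, q5→{q1, q3}; now {q0, q1, q2, q3, q4, q5}.
Read 'a': q0→{q3}, q1→{q1, q4}, q2→{q0, q2, q4}, q3→∅, q4→{q1, q5}, q5→{q3, q5}; now {q0, q1, q2, q3, q4, q5}.
Read 'a': q0→{q3}, q1→{q1, q4}, q2→{q0, q2, q4}, q3→∅, q4→{q1, q5}, q5→{q3, q5}; now {q0, q1, q2, q3, q4, q5}.
Read 'a': q0→{q3}, q1→{q1, q4}, q2→{q0, q2, q4}, q3→∅, q4→{q1, q5}, q5→{q3, q5}; now {q0, q1, q2, q3, q4, q5}.
Read 'b': q0→{q4}, q1→∅, q2→{q0, q2, q4, q5}, q3→{q0, q2, q5}, q4→{q0, q4}, q5→{q1, q3}; now {q0, q1, q2, q3, q4, q5}.
Read 'b': q0→{q4}, q1→∅, q2→{q0, q2, q4, q5}, q3→{q0, q2, q5}, q4→{q0, q4}, q5→{q1, q3}; now {q0, q1, q2, q3, q4, q5}.

{q0, q1, q2, q3, q4, q5}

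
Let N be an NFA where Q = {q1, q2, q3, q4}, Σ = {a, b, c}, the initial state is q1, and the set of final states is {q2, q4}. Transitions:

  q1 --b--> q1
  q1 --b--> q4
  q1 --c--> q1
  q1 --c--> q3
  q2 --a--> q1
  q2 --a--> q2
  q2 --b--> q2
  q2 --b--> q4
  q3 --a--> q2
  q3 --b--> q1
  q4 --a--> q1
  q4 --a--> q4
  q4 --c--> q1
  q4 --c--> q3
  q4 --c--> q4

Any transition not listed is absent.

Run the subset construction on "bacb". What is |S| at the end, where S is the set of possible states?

2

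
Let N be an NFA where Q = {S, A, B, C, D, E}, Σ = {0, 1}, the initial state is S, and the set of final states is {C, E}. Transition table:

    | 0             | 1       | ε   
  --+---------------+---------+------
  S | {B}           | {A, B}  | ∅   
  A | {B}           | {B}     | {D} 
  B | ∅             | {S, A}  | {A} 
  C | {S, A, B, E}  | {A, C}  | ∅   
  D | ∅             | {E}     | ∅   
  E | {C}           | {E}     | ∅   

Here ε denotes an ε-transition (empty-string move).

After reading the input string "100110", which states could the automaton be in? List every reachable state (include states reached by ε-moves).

{A, B, C, D}

Start in {S}.
Read '1': S→{A, B}; union {A, B}; ε-closure = {A, B, D}.
Read '0': A→{B}, B→∅, D→∅; union {B}; ε-closure = {A, B, D}.
Read '0': A→{B}, B→∅, D→∅; union {B}; ε-closure = {A, B, D}.
Read '1': A→{B}, B→{S, A}, D→{E}; union {S, A, B, E}; ε-closure = {S, A, B, D, E}.
Read '1': S→{A, B}, A→{B}, B→{S, A}, D→{E}, E→{E}; union {S, A, B, E}; ε-closure = {S, A, B, D, E}.
Read '0': S→{B}, A→{B}, B→∅, D→∅, E→{C}; union {B, C}; ε-closure = {A, B, C, D}.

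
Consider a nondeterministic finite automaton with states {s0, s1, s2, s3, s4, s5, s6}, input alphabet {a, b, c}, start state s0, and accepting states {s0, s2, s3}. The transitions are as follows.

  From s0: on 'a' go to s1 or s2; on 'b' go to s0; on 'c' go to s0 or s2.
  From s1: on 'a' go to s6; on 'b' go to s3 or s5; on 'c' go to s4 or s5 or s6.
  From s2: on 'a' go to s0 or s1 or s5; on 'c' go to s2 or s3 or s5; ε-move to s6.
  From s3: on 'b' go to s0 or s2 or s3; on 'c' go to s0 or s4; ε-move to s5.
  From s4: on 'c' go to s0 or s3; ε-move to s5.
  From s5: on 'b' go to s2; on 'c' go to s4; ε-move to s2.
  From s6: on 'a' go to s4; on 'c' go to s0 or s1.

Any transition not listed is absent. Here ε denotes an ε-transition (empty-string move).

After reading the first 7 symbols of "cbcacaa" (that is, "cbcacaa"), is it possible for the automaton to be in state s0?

Start in {s0}.
Read 'c': s0→{s0, s2}; union {s0, s2}; ε-closure = {s0, s2, s6}.
Read 'b': s0→{s0}, s2→∅, s6→∅; now {s0}.
Read 'c': s0→{s0, s2}; union {s0, s2}; ε-closure = {s0, s2, s6}.
Read 'a': s0→{s1, s2}, s2→{s0, s1, s5}, s6→{s4}; union {s0, s1, s2, s4, s5}; ε-closure = {s0, s1, s2, s4, s5, s6}.
Read 'c': s0→{s0, s2}, s1→{s4, s5, s6}, s2→{s2, s3, s5}, s4→{s0, s3}, s5→{s4}, s6→{s0, s1}; now {s0, s1, s2, s3, s4, s5, s6}.
Read 'a': s0→{s1, s2}, s1→{s6}, s2→{s0, s1, s5}, s3→∅, s4→∅, s5→∅, s6→{s4}; now {s0, s1, s2, s4, s5, s6}.
Read 'a': s0→{s1, s2}, s1→{s6}, s2→{s0, s1, s5}, s4→∅, s5→∅, s6→{s4}; now {s0, s1, s2, s4, s5, s6}.
State s0 is in {s0, s1, s2, s4, s5, s6}.

Yes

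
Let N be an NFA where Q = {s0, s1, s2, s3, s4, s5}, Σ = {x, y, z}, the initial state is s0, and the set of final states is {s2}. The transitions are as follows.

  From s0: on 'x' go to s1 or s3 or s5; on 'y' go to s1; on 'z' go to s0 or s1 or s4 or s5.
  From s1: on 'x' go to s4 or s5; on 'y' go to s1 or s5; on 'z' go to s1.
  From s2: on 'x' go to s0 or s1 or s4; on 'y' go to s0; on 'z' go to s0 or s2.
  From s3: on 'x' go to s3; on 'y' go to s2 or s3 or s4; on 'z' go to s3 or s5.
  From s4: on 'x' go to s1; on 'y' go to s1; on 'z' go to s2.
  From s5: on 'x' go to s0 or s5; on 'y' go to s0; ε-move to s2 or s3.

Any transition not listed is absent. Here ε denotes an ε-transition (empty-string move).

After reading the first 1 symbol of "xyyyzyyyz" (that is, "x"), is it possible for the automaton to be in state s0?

Start in {s0}.
Read 'x': s0→{s1, s3, s5}; union {s1, s3, s5}; ε-closure = {s1, s2, s3, s5}.
State s0 is not in {s1, s2, s3, s5}.

No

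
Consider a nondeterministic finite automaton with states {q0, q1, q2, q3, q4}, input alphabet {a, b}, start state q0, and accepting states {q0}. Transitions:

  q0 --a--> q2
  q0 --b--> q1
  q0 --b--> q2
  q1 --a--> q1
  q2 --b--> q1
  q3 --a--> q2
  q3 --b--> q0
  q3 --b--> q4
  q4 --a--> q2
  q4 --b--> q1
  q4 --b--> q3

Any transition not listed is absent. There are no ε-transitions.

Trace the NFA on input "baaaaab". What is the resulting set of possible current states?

∅

Start in {q0}.
Read 'b': {q0} → {q1, q2}.
Read 'a': {q1, q2} → {q1}.
Read 'a': {q1} → {q1}.
Read 'a': {q1} → {q1}.
Read 'a': {q1} → {q1}.
Read 'a': {q1} → {q1}.
Read 'b': {q1} → ∅.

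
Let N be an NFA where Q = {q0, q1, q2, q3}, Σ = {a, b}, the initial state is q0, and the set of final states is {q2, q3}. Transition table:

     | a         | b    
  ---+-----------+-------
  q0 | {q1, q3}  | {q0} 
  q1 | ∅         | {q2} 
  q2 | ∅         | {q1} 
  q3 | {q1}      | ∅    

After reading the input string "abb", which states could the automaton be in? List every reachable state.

{q1}

Start in {q0}.
Read 'a': {q0} → {q1, q3}.
Read 'b': {q1, q3} → {q2}.
Read 'b': {q2} → {q1}.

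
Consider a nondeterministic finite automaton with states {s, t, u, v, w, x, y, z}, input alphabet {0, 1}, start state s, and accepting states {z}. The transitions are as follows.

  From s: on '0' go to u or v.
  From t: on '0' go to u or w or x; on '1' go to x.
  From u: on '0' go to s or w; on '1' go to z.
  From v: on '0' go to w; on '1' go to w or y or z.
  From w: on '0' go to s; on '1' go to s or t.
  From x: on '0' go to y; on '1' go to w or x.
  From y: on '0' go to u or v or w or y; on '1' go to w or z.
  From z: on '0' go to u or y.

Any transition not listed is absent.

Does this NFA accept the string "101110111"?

No

Start in {s}.
Read '1': s→∅; now ∅.
The set is empty and remains empty for the remaining 8 symbols.
The final set ∅ contains no accepting state.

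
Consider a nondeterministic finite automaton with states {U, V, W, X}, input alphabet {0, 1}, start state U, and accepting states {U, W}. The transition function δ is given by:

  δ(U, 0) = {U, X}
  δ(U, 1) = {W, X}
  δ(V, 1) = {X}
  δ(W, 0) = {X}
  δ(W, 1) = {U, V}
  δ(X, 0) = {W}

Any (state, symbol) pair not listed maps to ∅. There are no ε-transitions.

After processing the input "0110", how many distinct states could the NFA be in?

Start in {U}.
Read '0': {U} → {U, X}.
Read '1': {U, X} → {W, X}.
Read '1': {W, X} → {U, V}.
Read '0': {U, V} → {U, X}.
That set has 2 states.

2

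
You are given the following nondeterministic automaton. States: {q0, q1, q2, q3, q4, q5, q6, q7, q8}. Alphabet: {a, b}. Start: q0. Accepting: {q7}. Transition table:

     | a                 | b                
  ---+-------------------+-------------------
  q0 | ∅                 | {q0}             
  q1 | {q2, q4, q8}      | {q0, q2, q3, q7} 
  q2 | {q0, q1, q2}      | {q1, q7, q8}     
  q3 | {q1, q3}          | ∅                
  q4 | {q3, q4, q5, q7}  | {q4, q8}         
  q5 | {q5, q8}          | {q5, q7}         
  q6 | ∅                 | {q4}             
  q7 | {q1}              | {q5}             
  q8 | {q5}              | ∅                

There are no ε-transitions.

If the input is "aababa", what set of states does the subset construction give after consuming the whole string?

Start in {q0}.
Read 'a': q0→∅; now ∅.
The set is empty and remains empty for the remaining 5 symbols.

∅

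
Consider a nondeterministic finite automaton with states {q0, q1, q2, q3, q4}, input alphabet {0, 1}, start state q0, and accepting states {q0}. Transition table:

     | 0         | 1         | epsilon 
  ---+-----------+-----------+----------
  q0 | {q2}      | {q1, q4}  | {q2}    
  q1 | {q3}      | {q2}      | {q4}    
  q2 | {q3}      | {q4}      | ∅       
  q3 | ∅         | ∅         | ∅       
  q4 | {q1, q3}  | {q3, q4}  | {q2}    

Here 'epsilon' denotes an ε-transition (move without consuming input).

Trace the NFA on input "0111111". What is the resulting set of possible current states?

{q2, q3, q4}

Start: ε-closure({q0}) = {q0, q2}.
Read '0': {q0, q2} → {q2, q3}.
Read '1': {q2, q3} → {q2, q4}.
Read '1': {q2, q4} → {q2, q3, q4}.
Read '1': {q2, q3, q4} → {q2, q3, q4}.
Read '1': {q2, q3, q4} → {q2, q3, q4}.
Read '1': {q2, q3, q4} → {q2, q3, q4}.
Read '1': {q2, q3, q4} → {q2, q3, q4}.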